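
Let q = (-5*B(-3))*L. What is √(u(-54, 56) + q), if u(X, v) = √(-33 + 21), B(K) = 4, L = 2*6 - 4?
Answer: √(-160 + 2*I*√3) ≈ 0.1369 + 12.65*I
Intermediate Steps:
L = 8 (L = 12 - 4 = 8)
u(X, v) = 2*I*√3 (u(X, v) = √(-12) = 2*I*√3)
q = -160 (q = -5*4*8 = -20*8 = -160)
√(u(-54, 56) + q) = √(2*I*√3 - 160) = √(-160 + 2*I*√3)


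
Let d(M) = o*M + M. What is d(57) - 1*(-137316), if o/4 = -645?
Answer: -9687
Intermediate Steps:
o = -2580 (o = 4*(-645) = -2580)
d(M) = -2579*M (d(M) = -2580*M + M = -2579*M)
d(57) - 1*(-137316) = -2579*57 - 1*(-137316) = -147003 + 137316 = -9687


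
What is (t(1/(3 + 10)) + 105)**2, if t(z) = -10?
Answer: 9025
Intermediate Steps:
(t(1/(3 + 10)) + 105)**2 = (-10 + 105)**2 = 95**2 = 9025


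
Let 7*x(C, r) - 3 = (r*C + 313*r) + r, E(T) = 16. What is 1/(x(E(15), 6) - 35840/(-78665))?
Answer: 110131/31248715 ≈ 0.0035243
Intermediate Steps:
x(C, r) = 3/7 + 314*r/7 + C*r/7 (x(C, r) = 3/7 + ((r*C + 313*r) + r)/7 = 3/7 + ((C*r + 313*r) + r)/7 = 3/7 + ((313*r + C*r) + r)/7 = 3/7 + (314*r + C*r)/7 = 3/7 + (314*r/7 + C*r/7) = 3/7 + 314*r/7 + C*r/7)
1/(x(E(15), 6) - 35840/(-78665)) = 1/((3/7 + (314/7)*6 + (1/7)*16*6) - 35840/(-78665)) = 1/((3/7 + 1884/7 + 96/7) - 35840*(-1/78665)) = 1/(1983/7 + 7168/15733) = 1/(31248715/110131) = 110131/31248715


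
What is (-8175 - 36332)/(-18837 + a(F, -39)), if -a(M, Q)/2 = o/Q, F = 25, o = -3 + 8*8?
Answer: 1735773/734521 ≈ 2.3631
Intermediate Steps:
o = 61 (o = -3 + 64 = 61)
a(M, Q) = -122/Q
(-8175 - 36332)/(-18837 + a(F, -39)) = (-8175 - 36332)/(-18837 - 122/(-39)) = -44507/(-18837 - 122*(-1/39)) = -44507/(-18837 + 122/39) = -44507/(-734521/39) = -44507*(-39/734521) = 1735773/734521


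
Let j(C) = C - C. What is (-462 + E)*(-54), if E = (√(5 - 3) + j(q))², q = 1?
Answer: 24840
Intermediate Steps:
j(C) = 0
E = 2 (E = (√(5 - 3) + 0)² = (√2 + 0)² = (√2)² = 2)
(-462 + E)*(-54) = (-462 + 2)*(-54) = -460*(-54) = 24840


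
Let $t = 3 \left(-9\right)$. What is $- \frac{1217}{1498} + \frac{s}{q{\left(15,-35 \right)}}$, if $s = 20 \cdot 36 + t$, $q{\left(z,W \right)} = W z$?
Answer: $- \frac{79859}{37450} \approx -2.1324$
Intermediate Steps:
$t = -27$
$s = 693$ ($s = 20 \cdot 36 - 27 = 720 - 27 = 693$)
$- \frac{1217}{1498} + \frac{s}{q{\left(15,-35 \right)}} = - \frac{1217}{1498} + \frac{693}{\left(-35\right) 15} = \left(-1217\right) \frac{1}{1498} + \frac{693}{-525} = - \frac{1217}{1498} + 693 \left(- \frac{1}{525}\right) = - \frac{1217}{1498} - \frac{33}{25} = - \frac{79859}{37450}$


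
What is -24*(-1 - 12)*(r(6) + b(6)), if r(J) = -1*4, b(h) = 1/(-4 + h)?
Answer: -1092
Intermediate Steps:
r(J) = -4
-24*(-1 - 12)*(r(6) + b(6)) = -24*(-1 - 12)*(-4 + 1/(-4 + 6)) = -(-312)*(-4 + 1/2) = -(-312)*(-7)/2 = -24*91/2 = -1092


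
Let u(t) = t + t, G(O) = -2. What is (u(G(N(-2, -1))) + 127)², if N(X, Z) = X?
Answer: 15129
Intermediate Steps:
u(t) = 2*t
(u(G(N(-2, -1))) + 127)² = (2*(-2) + 127)² = (-4 + 127)² = 123² = 15129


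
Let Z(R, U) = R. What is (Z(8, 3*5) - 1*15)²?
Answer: 49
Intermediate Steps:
(Z(8, 3*5) - 1*15)² = (8 - 1*15)² = (8 - 15)² = (-7)² = 49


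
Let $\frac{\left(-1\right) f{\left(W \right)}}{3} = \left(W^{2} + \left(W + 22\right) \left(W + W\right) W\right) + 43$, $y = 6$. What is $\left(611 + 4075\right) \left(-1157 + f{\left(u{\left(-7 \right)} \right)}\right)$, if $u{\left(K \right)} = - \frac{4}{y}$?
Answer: $- \frac{18897076}{3} \approx -6.299 \cdot 10^{6}$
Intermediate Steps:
$u{\left(K \right)} = - \frac{2}{3}$ ($u{\left(K \right)} = - \frac{4}{6} = \left(-4\right) \frac{1}{6} = - \frac{2}{3}$)
$f{\left(W \right)} = -129 - 3 W^{2} - 6 W^{2} \left(22 + W\right)$ ($f{\left(W \right)} = - 3 \left(\left(W^{2} + \left(W + 22\right) \left(W + W\right) W\right) + 43\right) = - 3 \left(\left(W^{2} + \left(22 + W\right) 2 W W\right) + 43\right) = - 3 \left(\left(W^{2} + 2 W \left(22 + W\right) W\right) + 43\right) = - 3 \left(\left(W^{2} + 2 W^{2} \left(22 + W\right)\right) + 43\right) = - 3 \left(43 + W^{2} + 2 W^{2} \left(22 + W\right)\right) = -129 - 3 W^{2} - 6 W^{2} \left(22 + W\right)$)
$\left(611 + 4075\right) \left(-1157 + f{\left(u{\left(-7 \right)} \right)}\right) = \left(611 + 4075\right) \left(-1157 - \left(129 + 60 - \frac{16}{9}\right)\right) = 4686 \left(-1157 - \frac{1685}{9}\right) = 4686 \left(- \frac{12098}{9}\right) = - \frac{18897076}{3}$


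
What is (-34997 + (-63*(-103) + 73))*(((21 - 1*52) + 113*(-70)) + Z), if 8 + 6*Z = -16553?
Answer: 1825726045/6 ≈ 3.0429e+8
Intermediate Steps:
Z = -16561/6 (Z = -4/3 + (1/6)*(-16553) = -4/3 - 16553/6 = -16561/6 ≈ -2760.2)
(-34997 + (-63*(-103) + 73))*(((21 - 1*52) + 113*(-70)) + Z) = (-34997 + (-63*(-103) + 73))*(((21 - 1*52) + 113*(-70)) - 16561/6) = (-34997 + (6489 + 73))*(((21 - 52) - 7910) - 16561/6) = (-34997 + 6562)*((-31 - 7910) - 16561/6) = -28435*(-7941 - 16561/6) = -28435*(-64207/6) = 1825726045/6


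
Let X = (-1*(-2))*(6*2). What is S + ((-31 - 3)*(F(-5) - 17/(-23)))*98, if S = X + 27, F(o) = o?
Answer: 327709/23 ≈ 14248.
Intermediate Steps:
X = 24 (X = 2*12 = 24)
S = 51 (S = 24 + 27 = 51)
S + ((-31 - 3)*(F(-5) - 17/(-23)))*98 = 51 + ((-31 - 3)*(-5 - 17/(-23)))*98 = 51 - 34*(-5 - 17*(-1/23))*98 = 51 - 34*(-5 + 17/23)*98 = 51 - 34*(-98/23)*98 = 51 + (3332/23)*98 = 51 + 326536/23 = 327709/23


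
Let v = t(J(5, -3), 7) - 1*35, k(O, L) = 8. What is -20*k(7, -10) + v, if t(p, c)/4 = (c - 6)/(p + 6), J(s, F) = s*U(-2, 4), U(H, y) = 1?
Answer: -2141/11 ≈ -194.64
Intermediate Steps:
J(s, F) = s (J(s, F) = s*1 = s)
t(p, c) = 4*(-6 + c)/(6 + p) (t(p, c) = 4*((c - 6)/(p + 6)) = 4*((-6 + c)/(6 + p)) = 4*(-6 + c)/(6 + p))
v = -381/11 (v = 4*(-6 + 7)/(6 + 5) - 1*35 = 4*1/11 - 35 = 4*(1/11)*1 - 35 = 4/11 - 35 = -381/11 ≈ -34.636)
-20*k(7, -10) + v = -20*8 - 381/11 = -160 - 381/11 = -2141/11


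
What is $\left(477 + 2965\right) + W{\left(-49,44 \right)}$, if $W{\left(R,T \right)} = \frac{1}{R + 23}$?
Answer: $\frac{89491}{26} \approx 3442.0$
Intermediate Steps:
$W{\left(R,T \right)} = \frac{1}{23 + R}$
$\left(477 + 2965\right) + W{\left(-49,44 \right)} = \left(477 + 2965\right) + \frac{1}{23 - 49} = 3442 + \frac{1}{-26} = 3442 - \frac{1}{26} = \frac{89491}{26}$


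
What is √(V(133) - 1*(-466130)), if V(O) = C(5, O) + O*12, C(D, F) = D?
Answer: √467731 ≈ 683.91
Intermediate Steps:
V(O) = 5 + 12*O (V(O) = 5 + O*12 = 5 + 12*O)
√(V(133) - 1*(-466130)) = √((5 + 12*133) - 1*(-466130)) = √((5 + 1596) + 466130) = √(1601 + 466130) = √467731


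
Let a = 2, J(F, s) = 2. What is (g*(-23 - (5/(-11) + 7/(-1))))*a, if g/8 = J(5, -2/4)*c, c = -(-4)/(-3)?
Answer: 7296/11 ≈ 663.27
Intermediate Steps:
c = -4/3 (c = -(-4)*(-1)/3 = -1*4/3 = -4/3 ≈ -1.3333)
g = -64/3 (g = 8*(2*(-4/3)) = 8*(-8/3) = -64/3 ≈ -21.333)
(g*(-23 - (5/(-11) + 7/(-1))))*a = -64*(-23 - (5/(-11) + 7/(-1)))/3*2 = -64*(-23 - (5*(-1/11) + 7*(-1)))/3*2 = -64*(-23 - (-5/11 - 7))/3*2 = -64*(-23 - 1*(-82/11))/3*2 = -64*(-23 + 82/11)/3*2 = -64/3*(-171/11)*2 = (3648/11)*2 = 7296/11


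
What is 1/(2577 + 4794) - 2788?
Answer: -20550347/7371 ≈ -2788.0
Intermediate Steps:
1/(2577 + 4794) - 2788 = 1/7371 - 2788 = -20550347/7371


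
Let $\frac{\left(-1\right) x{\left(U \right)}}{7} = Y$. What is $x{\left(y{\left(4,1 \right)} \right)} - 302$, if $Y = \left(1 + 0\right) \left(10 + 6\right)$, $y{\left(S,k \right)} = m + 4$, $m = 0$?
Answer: $-414$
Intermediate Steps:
$y{\left(S,k \right)} = 4$ ($y{\left(S,k \right)} = 0 + 4 = 4$)
$Y = 16$ ($Y = 1 \cdot 16 = 16$)
$x{\left(U \right)} = -112$ ($x{\left(U \right)} = \left(-7\right) 16 = -112$)
$x{\left(y{\left(4,1 \right)} \right)} - 302 = -112 - 302 = -414$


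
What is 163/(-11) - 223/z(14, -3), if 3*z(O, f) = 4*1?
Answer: -8011/44 ≈ -182.07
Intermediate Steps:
z(O, f) = 4/3 (z(O, f) = (4*1)/3 = (⅓)*4 = 4/3)
163/(-11) - 223/z(14, -3) = 163/(-11) - 223/4/3 = 163*(-1/11) - 223*¾ = -163/11 - 669/4 = -8011/44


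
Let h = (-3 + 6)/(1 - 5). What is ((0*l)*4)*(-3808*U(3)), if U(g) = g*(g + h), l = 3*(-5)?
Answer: 0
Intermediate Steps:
l = -15
h = -¾ (h = 3/(-4) = 3*(-¼) = -¾ ≈ -0.75000)
U(g) = g*(-¾ + g) (U(g) = g*(g - ¾) = g*(-¾ + g))
((0*l)*4)*(-3808*U(3)) = ((0*(-15))*4)*(-952*3*(-3 + 4*3)) = (0*4)*(-952*3*(-3 + 12)) = 0*(-952*3*9) = 0*(-3808*27/4) = 0*(-25704) = 0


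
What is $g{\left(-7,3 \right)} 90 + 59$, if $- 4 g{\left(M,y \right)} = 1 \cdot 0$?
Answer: $59$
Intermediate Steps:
$g{\left(M,y \right)} = 0$ ($g{\left(M,y \right)} = - \frac{1 \cdot 0}{4} = \left(- \frac{1}{4}\right) 0 = 0$)
$g{\left(-7,3 \right)} 90 + 59 = 0 \cdot 90 + 59 = 0 + 59 = 59$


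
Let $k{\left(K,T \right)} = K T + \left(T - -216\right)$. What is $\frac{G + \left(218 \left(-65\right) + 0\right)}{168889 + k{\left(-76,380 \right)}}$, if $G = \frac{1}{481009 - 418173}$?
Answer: $- \frac{890386119}{8835055780} \approx -0.10078$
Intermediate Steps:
$G = \frac{1}{62836} \approx 1.5914 \cdot 10^{-5}$
$k{\left(K,T \right)} = 216 + T + K T$ ($k{\left(K,T \right)} = K T + \left(T + 216\right) = K T + \left(216 + T\right) = 216 + T + K T$)
$\frac{G + \left(218 \left(-65\right) + 0\right)}{168889 + k{\left(-76,380 \right)}} = \frac{\frac{1}{62836} + \left(218 \left(-65\right) + 0\right)}{168889 + \left(216 + 380 - 28880\right)} = \frac{\frac{1}{62836} + \left(-14170 + 0\right)}{168889 + \left(216 + 380 - 28880\right)} = \frac{\frac{1}{62836} - 14170}{168889 - 28284} = - \frac{890386119}{62836 \cdot 140605} = \left(- \frac{890386119}{62836}\right) \frac{1}{140605} = - \frac{890386119}{8835055780}$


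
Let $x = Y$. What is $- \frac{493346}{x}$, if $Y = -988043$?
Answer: $\frac{70478}{141149} \approx 0.49932$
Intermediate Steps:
$x = -988043$
$- \frac{493346}{x} = - \frac{493346}{-988043} = \left(-493346\right) \left(- \frac{1}{988043}\right) = \frac{70478}{141149}$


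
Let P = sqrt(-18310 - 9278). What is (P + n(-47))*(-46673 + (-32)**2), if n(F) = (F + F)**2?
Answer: -403354564 - 1004278*I*sqrt(57) ≈ -4.0335e+8 - 7.5821e+6*I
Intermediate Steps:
n(F) = 4*F**2 (n(F) = (2*F)**2 = 4*F**2)
P = 22*I*sqrt(57) (P = sqrt(-27588) = 22*I*sqrt(57) ≈ 166.1*I)
(P + n(-47))*(-46673 + (-32)**2) = (22*I*sqrt(57) + 4*(-47)**2)*(-46673 + (-32)**2) = (22*I*sqrt(57) + 4*2209)*(-46673 + 1024) = (22*I*sqrt(57) + 8836)*(-45649) = (8836 + 22*I*sqrt(57))*(-45649) = -403354564 - 1004278*I*sqrt(57)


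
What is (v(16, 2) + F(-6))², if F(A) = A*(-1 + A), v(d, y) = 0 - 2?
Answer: 1600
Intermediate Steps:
v(d, y) = -2
(v(16, 2) + F(-6))² = (-2 - 6*(-1 - 6))² = (-2 - 6*(-7))² = (-2 + 42)² = 40² = 1600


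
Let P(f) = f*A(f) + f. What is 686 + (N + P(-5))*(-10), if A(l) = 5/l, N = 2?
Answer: 666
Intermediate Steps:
P(f) = 5 + f (P(f) = f*(5/f) + f = 5 + f)
686 + (N + P(-5))*(-10) = 686 + (2 + (5 - 5))*(-10) = 686 + (2 + 0)*(-10) = 686 + 2*(-10) = 686 - 20 = 666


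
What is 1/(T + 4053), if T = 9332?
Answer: 1/13385 ≈ 7.4710e-5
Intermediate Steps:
1/(T + 4053) = 1/(9332 + 4053) = 1/13385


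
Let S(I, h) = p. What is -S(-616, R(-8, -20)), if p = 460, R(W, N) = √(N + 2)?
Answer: -460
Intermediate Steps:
R(W, N) = √(2 + N)
S(I, h) = 460
-S(-616, R(-8, -20)) = -1*460 = -460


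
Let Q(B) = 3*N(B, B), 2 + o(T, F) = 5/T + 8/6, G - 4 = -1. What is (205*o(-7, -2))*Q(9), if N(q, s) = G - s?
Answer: 35670/7 ≈ 5095.7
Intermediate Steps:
G = 3 (G = 4 - 1 = 3)
N(q, s) = 3 - s
o(T, F) = -⅔ + 5/T (o(T, F) = -2 + (5/T + 8/6) = -2 + (5/T + 8*(⅙)) = -2 + (5/T + 4/3) = -2 + (4/3 + 5/T) = -⅔ + 5/T)
Q(B) = 9 - 3*B (Q(B) = 3*(3 - B) = 9 - 3*B)
(205*o(-7, -2))*Q(9) = (205*(-⅔ + 5/(-7)))*(9 - 3*9) = (205*(-⅔ + 5*(-⅐)))*(9 - 27) = (205*(-⅔ - 5/7))*(-18) = (205*(-29/21))*(-18) = -5945/21*(-18) = 35670/7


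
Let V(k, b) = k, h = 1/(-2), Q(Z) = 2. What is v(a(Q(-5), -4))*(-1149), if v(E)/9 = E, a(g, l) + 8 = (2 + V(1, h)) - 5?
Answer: 103410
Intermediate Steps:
h = -1/2 ≈ -0.50000
a(g, l) = -10 (a(g, l) = -8 + ((2 + 1) - 5) = -8 + (3 - 5) = -8 - 2 = -10)
v(E) = 9*E
v(a(Q(-5), -4))*(-1149) = (9*(-10))*(-1149) = -90*(-1149) = 103410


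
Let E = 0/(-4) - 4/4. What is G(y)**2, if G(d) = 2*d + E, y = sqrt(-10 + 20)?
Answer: 41 - 4*sqrt(10) ≈ 28.351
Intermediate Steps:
E = -1 (E = 0*(-1/4) - 4*1/4 = 0 - 1 = -1)
y = sqrt(10) ≈ 3.1623
G(d) = -1 + 2*d (G(d) = 2*d - 1 = -1 + 2*d)
G(y)**2 = (-1 + 2*sqrt(10))**2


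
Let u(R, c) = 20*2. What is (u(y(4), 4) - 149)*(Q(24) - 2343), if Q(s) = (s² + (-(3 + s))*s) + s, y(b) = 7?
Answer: 260619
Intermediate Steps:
u(R, c) = 40
Q(s) = s + s² + s*(-3 - s) (Q(s) = (s² + (-3 - s)*s) + s = (s² + s*(-3 - s)) + s = s + s² + s*(-3 - s))
(u(y(4), 4) - 149)*(Q(24) - 2343) = (40 - 149)*(-2*24 - 2343) = -109*(-48 - 2343) = -109*(-2391) = 260619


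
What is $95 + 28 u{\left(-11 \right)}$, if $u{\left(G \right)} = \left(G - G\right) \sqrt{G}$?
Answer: $95$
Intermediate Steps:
$u{\left(G \right)} = 0$ ($u{\left(G \right)} = 0 \sqrt{G} = 0$)
$95 + 28 u{\left(-11 \right)} = 95 + 28 \cdot 0 = 95 + 0 = 95$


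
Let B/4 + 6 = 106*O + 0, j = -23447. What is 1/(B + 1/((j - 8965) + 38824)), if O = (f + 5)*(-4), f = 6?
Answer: -6412/119776159 ≈ -5.3533e-5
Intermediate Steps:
O = -44 (O = (6 + 5)*(-4) = 11*(-4) = -44)
B = -18680 (B = -24 + 4*(106*(-44) + 0) = -24 + 4*(-4664 + 0) = -24 + 4*(-4664) = -24 - 18656 = -18680)
1/(B + 1/((j - 8965) + 38824)) = 1/(-18680 + 1/((-23447 - 8965) + 38824)) = 1/(-18680 + 1/(-32412 + 38824)) = 1/(-18680 + 1/6412) = 1/(-119776159/6412) = -6412/119776159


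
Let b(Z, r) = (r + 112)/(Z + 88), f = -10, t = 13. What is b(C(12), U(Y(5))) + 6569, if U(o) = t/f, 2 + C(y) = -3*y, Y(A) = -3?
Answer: 3285607/500 ≈ 6571.2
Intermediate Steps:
C(y) = -2 - 3*y
U(o) = -13/10 (U(o) = 13/(-10) = 13*(-1/10) = -13/10)
b(Z, r) = (112 + r)/(88 + Z)
b(C(12), U(Y(5))) + 6569 = (112 - 13/10)/(88 + (-2 - 3*12)) + 6569 = (1107/10)/(88 + (-2 - 36)) + 6569 = (1107/10)/(88 - 38) + 6569 = (1107/10)/50 + 6569 = (1/50)*(1107/10) + 6569 = 1107/500 + 6569 = 3285607/500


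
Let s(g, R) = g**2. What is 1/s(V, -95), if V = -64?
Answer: 1/4096 ≈ 0.00024414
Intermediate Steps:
1/s(V, -95) = 1/((-64)**2) = 1/4096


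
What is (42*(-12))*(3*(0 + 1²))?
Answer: -1512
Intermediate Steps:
(42*(-12))*(3*(0 + 1²)) = -1512*(0 + 1) = -1512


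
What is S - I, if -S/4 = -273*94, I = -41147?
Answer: 143795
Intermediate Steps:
S = 102648 (S = -(-1092)*94 = -4*(-25662) = 102648)
S - I = 102648 - 1*(-41147) = 102648 + 41147 = 143795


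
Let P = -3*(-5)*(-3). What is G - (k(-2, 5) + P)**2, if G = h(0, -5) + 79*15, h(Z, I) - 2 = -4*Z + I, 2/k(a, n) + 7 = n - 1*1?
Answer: -8131/9 ≈ -903.44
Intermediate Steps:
P = -45 (P = 15*(-3) = -45)
k(a, n) = 2/(-8 + n) (k(a, n) = 2/(-7 + (n - 1*1)) = 2/(-7 + (n - 1)) = 2/(-7 + (-1 + n)) = 2/(-8 + n))
h(Z, I) = 2 + I - 4*Z (h(Z, I) = 2 + (-4*Z + I) = 2 + (I - 4*Z) = 2 + I - 4*Z)
G = 1182 (G = (2 - 5 - 4*0) + 79*15 = (2 - 5 + 0) + 1185 = -3 + 1185 = 1182)
G - (k(-2, 5) + P)**2 = 1182 - (2/(-8 + 5) - 45)**2 = 1182 - (2/(-3) - 45)**2 = 1182 - (2*(-1/3) - 45)**2 = 1182 - (-2/3 - 45)**2 = 1182 - (-137/3)**2 = 1182 - 1*18769/9 = 1182 - 18769/9 = -8131/9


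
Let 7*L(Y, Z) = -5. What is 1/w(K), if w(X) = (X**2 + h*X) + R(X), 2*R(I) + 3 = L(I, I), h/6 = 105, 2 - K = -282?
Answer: 7/1817019 ≈ 3.8525e-6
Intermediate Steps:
K = 284 (K = 2 - 1*(-282) = 2 + 282 = 284)
h = 630 (h = 6*105 = 630)
L(Y, Z) = -5/7 (L(Y, Z) = (1/7)*(-5) = -5/7)
R(I) = -13/7 (R(I) = -3/2 + (1/2)*(-5/7) = -3/2 - 5/14 = -13/7)
w(X) = -13/7 + X**2 + 630*X (w(X) = (X**2 + 630*X) - 13/7 = -13/7 + X**2 + 630*X)
1/w(K) = 1/(-13/7 + 284**2 + 630*284) = 1/(-13/7 + 80656 + 178920) = 1/(1817019/7) = 7/1817019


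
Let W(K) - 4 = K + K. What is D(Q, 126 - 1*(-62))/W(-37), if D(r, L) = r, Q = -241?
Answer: 241/70 ≈ 3.4429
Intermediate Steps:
W(K) = 4 + 2*K (W(K) = 4 + (K + K) = 4 + 2*K)
D(Q, 126 - 1*(-62))/W(-37) = -241/(4 + 2*(-37)) = -241/(4 - 74) = -241/(-70) = -241*(-1/70) = 241/70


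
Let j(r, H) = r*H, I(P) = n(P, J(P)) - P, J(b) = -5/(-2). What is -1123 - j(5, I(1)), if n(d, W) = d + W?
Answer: -2271/2 ≈ -1135.5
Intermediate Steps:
J(b) = 5/2 (J(b) = -5*(-½) = 5/2)
n(d, W) = W + d
I(P) = 5/2 (I(P) = (5/2 + P) - P = 5/2)
j(r, H) = H*r
-1123 - j(5, I(1)) = -1123 - 5*5/2 = -1123 - 1*25/2 = -1123 - 25/2 = -2271/2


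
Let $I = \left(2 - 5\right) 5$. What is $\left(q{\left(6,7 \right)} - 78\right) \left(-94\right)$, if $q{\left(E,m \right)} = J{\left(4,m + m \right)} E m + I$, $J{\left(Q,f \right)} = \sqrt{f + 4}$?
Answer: $8742 - 11844 \sqrt{2} \approx -8007.9$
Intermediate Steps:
$I = -15$ ($I = \left(-3\right) 5 = -15$)
$J{\left(Q,f \right)} = \sqrt{4 + f}$
$q{\left(E,m \right)} = -15 + E m \sqrt{4 + 2 m}$ ($q{\left(E,m \right)} = \sqrt{4 + \left(m + m\right)} E m - 15 = \sqrt{4 + 2 m} E m - 15 = E \sqrt{4 + 2 m} m - 15 = E m \sqrt{4 + 2 m} - 15 = -15 + E m \sqrt{4 + 2 m}$)
$\left(q{\left(6,7 \right)} - 78\right) \left(-94\right) = \left(\left(-15 + 6 \cdot 7 \sqrt{4 + 2 \cdot 7}\right) - 78\right) \left(-94\right) = \left(\left(-15 + 6 \cdot 7 \sqrt{4 + 14}\right) - 78\right) \left(-94\right) = \left(\left(-15 + 6 \cdot 7 \sqrt{18}\right) - 78\right) \left(-94\right) = \left(\left(-15 + 6 \cdot 7 \cdot 3 \sqrt{2}\right) - 78\right) \left(-94\right) = \left(\left(-15 + 126 \sqrt{2}\right) - 78\right) \left(-94\right) = \left(-93 + 126 \sqrt{2}\right) \left(-94\right) = 8742 - 11844 \sqrt{2}$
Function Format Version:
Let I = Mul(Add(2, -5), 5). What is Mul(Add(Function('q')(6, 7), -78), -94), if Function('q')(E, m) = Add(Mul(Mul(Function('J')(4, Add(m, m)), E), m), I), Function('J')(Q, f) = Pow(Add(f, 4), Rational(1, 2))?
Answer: Add(8742, Mul(-11844, Pow(2, Rational(1, 2)))) ≈ -8007.9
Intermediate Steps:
I = -15 (I = Mul(-3, 5) = -15)
Function('J')(Q, f) = Pow(Add(4, f), Rational(1, 2))
Function('q')(E, m) = Add(-15, Mul(E, m, Pow(Add(4, Mul(2, m)), Rational(1, 2)))) (Function('q')(E, m) = Add(Mul(Mul(Pow(Add(4, Add(m, m)), Rational(1, 2)), E), m), -15) = Add(Mul(Mul(Pow(Add(4, Mul(2, m)), Rational(1, 2)), E), m), -15) = Add(Mul(Mul(E, Pow(Add(4, Mul(2, m)), Rational(1, 2))), m), -15) = Add(Mul(E, m, Pow(Add(4, Mul(2, m)), Rational(1, 2))), -15) = Add(-15, Mul(E, m, Pow(Add(4, Mul(2, m)), Rational(1, 2)))))
Mul(Add(Function('q')(6, 7), -78), -94) = Mul(Add(Add(-15, Mul(6, 7, Pow(Add(4, Mul(2, 7)), Rational(1, 2)))), -78), -94) = Mul(Add(Add(-15, Mul(6, 7, Pow(Add(4, 14), Rational(1, 2)))), -78), -94) = Mul(Add(Add(-15, Mul(6, 7, Pow(18, Rational(1, 2)))), -78), -94) = Mul(Add(Add(-15, Mul(6, 7, Mul(3, Pow(2, Rational(1, 2))))), -78), -94) = Mul(Add(Add(-15, Mul(126, Pow(2, Rational(1, 2)))), -78), -94) = Mul(Add(-93, Mul(126, Pow(2, Rational(1, 2)))), -94) = Add(8742, Mul(-11844, Pow(2, Rational(1, 2))))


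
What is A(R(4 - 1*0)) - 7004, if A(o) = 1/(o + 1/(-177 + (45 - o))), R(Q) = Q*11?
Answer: -54231796/7743 ≈ -7004.0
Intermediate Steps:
R(Q) = 11*Q
A(o) = 1/(o + 1/(-132 - o))
A(R(4 - 1*0)) - 7004 = (132 + 11*(4 - 1*0))/(-1 + (11*(4 - 1*0))**2 + 132*(11*(4 - 1*0))) - 7004 = (132 + 11*(4 + 0))/(-1 + (11*(4 + 0))**2 + 132*(11*(4 + 0))) - 7004 = (132 + 11*4)/(-1 + (11*4)**2 + 132*(11*4)) - 7004 = (132 + 44)/(-1 + 44**2 + 132*44) - 7004 = 176/(-1 + 1936 + 5808) - 7004 = 176/7743 - 7004 = -54231796/7743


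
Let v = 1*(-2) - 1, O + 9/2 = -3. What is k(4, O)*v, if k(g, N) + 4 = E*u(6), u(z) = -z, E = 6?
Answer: 120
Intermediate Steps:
O = -15/2 (O = -9/2 - 3 = -15/2 ≈ -7.5000)
k(g, N) = -40 (k(g, N) = -4 + 6*(-1*6) = -4 + 6*(-6) = -4 - 36 = -40)
v = -3 (v = -2 - 1 = -3)
k(4, O)*v = -40*(-3) = 120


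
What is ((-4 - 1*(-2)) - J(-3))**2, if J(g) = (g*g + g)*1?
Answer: 64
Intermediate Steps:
J(g) = g + g**2 (J(g) = (g**2 + g)*1 = (g + g**2)*1 = g + g**2)
((-4 - 1*(-2)) - J(-3))**2 = ((-4 - 1*(-2)) - (-3)*(1 - 3))**2 = ((-4 + 2) - (-3)*(-2))**2 = (-2 - 1*6)**2 = (-2 - 6)**2 = (-8)**2 = 64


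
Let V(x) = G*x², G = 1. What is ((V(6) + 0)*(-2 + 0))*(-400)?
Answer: 28800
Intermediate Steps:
V(x) = x² (V(x) = 1*x² = x²)
((V(6) + 0)*(-2 + 0))*(-400) = ((6² + 0)*(-2 + 0))*(-400) = ((36 + 0)*(-2))*(-400) = (36*(-2))*(-400) = -72*(-400) = 28800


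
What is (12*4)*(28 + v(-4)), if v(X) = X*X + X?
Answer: 1920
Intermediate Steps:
v(X) = X + X² (v(X) = X² + X = X + X²)
(12*4)*(28 + v(-4)) = (12*4)*(28 - 4*(1 - 4)) = 48*(28 - 4*(-3)) = 48*(28 + 12) = 48*40 = 1920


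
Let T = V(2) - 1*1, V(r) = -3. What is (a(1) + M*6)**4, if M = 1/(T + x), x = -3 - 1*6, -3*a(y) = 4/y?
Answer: 24010000/2313441 ≈ 10.378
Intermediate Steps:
a(y) = -4/(3*y)
T = -4 (T = -3 - 1*1 = -3 - 1 = -4)
x = -9 (x = -3 - 6 = -9)
M = -1/13 (M = 1/(-4 - 9) = 1/(-13) = -1/13 ≈ -0.076923)
(a(1) + M*6)**4 = (-4/3/1 - 1/13*6)**4 = (-4/3*1 - 6/13)**4 = (-4/3 - 6/13)**4 = (-70/39)**4 = 24010000/2313441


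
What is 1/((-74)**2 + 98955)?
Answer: 1/104431 ≈ 9.5757e-6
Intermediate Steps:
1/((-74)**2 + 98955) = 1/(5476 + 98955) = 1/104431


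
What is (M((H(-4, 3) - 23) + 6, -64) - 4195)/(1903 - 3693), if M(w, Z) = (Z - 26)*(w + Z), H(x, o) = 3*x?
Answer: -835/358 ≈ -2.3324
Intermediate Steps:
M(w, Z) = (-26 + Z)*(Z + w)
(M((H(-4, 3) - 23) + 6, -64) - 4195)/(1903 - 3693) = (((-64)² - 26*(-64) - 26*((3*(-4) - 23) + 6) - 64*((3*(-4) - 23) + 6)) - 4195)/(1903 - 3693) = ((4096 + 1664 - 26*((-12 - 23) + 6) - 64*((-12 - 23) + 6)) - 4195)/(-1790) = ((4096 + 1664 - 26*(-35 + 6) - 64*(-35 + 6)) - 4195)*(-1/1790) = ((4096 + 1664 - 26*(-29) - 64*(-29)) - 4195)*(-1/1790) = ((4096 + 1664 + 754 + 1856) - 4195)*(-1/1790) = (8370 - 4195)*(-1/1790) = 4175*(-1/1790) = -835/358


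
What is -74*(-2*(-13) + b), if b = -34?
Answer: 592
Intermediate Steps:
-74*(-2*(-13) + b) = -74*(-2*(-13) - 34) = -74*(26 - 34) = -74*(-8) = 592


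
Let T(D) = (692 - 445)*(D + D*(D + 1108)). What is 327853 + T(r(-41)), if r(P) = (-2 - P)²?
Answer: 988384663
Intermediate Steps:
T(D) = 247*D + 247*D*(1108 + D) (T(D) = 247*(D + D*(1108 + D)) = 247*D + 247*D*(1108 + D))
327853 + T(r(-41)) = 327853 + 247*(2 - 41)²*(1109 + (2 - 41)²) = 327853 + 247*(-39)²*(1109 + (-39)²) = 327853 + 247*1521*(1109 + 1521) = 327853 + 247*1521*2630 = 327853 + 988056810 = 988384663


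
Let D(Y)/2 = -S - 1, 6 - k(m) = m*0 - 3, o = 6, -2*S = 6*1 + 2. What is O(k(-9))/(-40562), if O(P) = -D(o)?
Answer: 3/20281 ≈ 0.00014792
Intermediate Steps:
S = -4 (S = -(6*1 + 2)/2 = -(6 + 2)/2 = -½*8 = -4)
k(m) = 9 (k(m) = 6 - (m*0 - 3) = 6 - (0 - 3) = 6 - 1*(-3) = 6 + 3 = 9)
D(Y) = 6 (D(Y) = 2*(-1*(-4) - 1) = 2*(4 - 1) = 2*3 = 6)
O(P) = -6 (O(P) = -1*6 = -6)
O(k(-9))/(-40562) = -6/(-40562) = -6*(-1/40562) = 3/20281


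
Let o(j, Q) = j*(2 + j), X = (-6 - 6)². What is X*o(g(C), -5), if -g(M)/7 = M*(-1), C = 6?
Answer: 266112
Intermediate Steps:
g(M) = 7*M (g(M) = -7*M*(-1) = -(-7)*M = 7*M)
X = 144 (X = (-12)² = 144)
X*o(g(C), -5) = 144*((7*6)*(2 + 7*6)) = 144*(42*(2 + 42)) = 144*(42*44) = 144*1848 = 266112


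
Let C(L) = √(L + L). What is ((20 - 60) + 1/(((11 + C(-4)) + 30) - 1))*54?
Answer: 27*(-80*√2 + 1599*I)/(√2 - 20*I) ≈ -2158.7 - 0.094984*I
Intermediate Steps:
C(L) = √2*√L (C(L) = √(2*L) = √2*√L)
((20 - 60) + 1/(((11 + C(-4)) + 30) - 1))*54 = ((20 - 60) + 1/(((11 + √2*√(-4)) + 30) - 1))*54 = (-40 + 1/(((11 + √2*(2*I)) + 30) - 1))*54 = (-40 + 1/(((11 + 2*I*√2) + 30) - 1))*54 = (-40 + 1/((41 + 2*I*√2) - 1))*54 = (-40 + 1/(40 + 2*I*√2))*54 = -2160 + 54/(40 + 2*I*√2)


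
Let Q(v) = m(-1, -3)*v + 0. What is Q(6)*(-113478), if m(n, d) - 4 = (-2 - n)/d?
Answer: -2950428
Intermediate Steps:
m(n, d) = 4 + (-2 - n)/d
Q(v) = 13*v/3 (Q(v) = ((-2 - 1*(-1) + 4*(-3))/(-3))*v + 0 = (-(-2 + 1 - 12)/3)*v + 0 = (-⅓*(-13))*v + 0 = 13*v/3 + 0 = 13*v/3)
Q(6)*(-113478) = ((13/3)*6)*(-113478) = 26*(-113478) = -2950428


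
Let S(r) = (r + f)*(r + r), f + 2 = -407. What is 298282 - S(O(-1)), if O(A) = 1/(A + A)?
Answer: 595745/2 ≈ 2.9787e+5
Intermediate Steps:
O(A) = 1/(2*A)
f = -409 (f = -2 - 407 = -409)
S(r) = 2*r*(-409 + r) (S(r) = (r - 409)*(r + r) = (-409 + r)*(2*r) = 2*r*(-409 + r))
298282 - S(O(-1)) = 298282 - 2*(1/2)/(-1)*(-409 + (1/2)/(-1)) = 298282 - 2*(1/2)*(-1)*(-409 + (1/2)*(-1)) = 298282 - 2*(-1)*(-409 - 1/2)/2 = 298282 - 2*(-1)*(-819)/(2*2) = 298282 - 1*819/2 = 298282 - 819/2 = 595745/2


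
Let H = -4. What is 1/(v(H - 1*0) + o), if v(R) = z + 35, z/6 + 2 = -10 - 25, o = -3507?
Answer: -1/3694 ≈ -0.00027071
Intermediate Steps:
z = -222 (z = -12 + 6*(-10 - 25) = -12 + 6*(-35) = -12 - 210 = -222)
v(R) = -187 (v(R) = -222 + 35 = -187)
1/(v(H - 1*0) + o) = 1/(-187 - 3507) = 1/(-3694) = -1/3694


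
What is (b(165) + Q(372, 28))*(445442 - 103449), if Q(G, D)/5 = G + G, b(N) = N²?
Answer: 10582973385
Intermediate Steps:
Q(G, D) = 10*G (Q(G, D) = 5*(G + G) = 5*(2*G) = 10*G)
(b(165) + Q(372, 28))*(445442 - 103449) = (165² + 10*372)*(445442 - 103449) = (27225 + 3720)*341993 = 30945*341993 = 10582973385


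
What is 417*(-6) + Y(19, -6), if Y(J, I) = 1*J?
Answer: -2483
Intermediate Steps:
Y(J, I) = J
417*(-6) + Y(19, -6) = 417*(-6) + 19 = -2502 + 19 = -2483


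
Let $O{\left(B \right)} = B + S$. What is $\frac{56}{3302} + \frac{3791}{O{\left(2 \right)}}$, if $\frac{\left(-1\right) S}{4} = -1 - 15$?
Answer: $\frac{6260789}{108966} \approx 57.456$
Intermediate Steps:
$S = 64$ ($S = - 4 \left(-1 - 15\right) = \left(-4\right) \left(-16\right) = 64$)
$O{\left(B \right)} = 64 + B$ ($O{\left(B \right)} = B + 64 = 64 + B$)
$\frac{56}{3302} + \frac{3791}{O{\left(2 \right)}} = \frac{56}{3302} + \frac{3791}{64 + 2} = 56 \cdot \frac{1}{3302} + \frac{3791}{66} = \frac{28}{1651} + 3791 \cdot \frac{1}{66} = \frac{28}{1651} + \frac{3791}{66} = \frac{6260789}{108966}$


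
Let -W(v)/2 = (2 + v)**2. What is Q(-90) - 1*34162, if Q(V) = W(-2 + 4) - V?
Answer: -34104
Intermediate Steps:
W(v) = -2*(2 + v)**2
Q(V) = -32 - V (Q(V) = -2*(2 + (-2 + 4))**2 - V = -2*(2 + 2)**2 - V = -2*4**2 - V = -2*16 - V = -32 - V)
Q(-90) - 1*34162 = (-32 - 1*(-90)) - 1*34162 = (-32 + 90) - 34162 = 58 - 34162 = -34104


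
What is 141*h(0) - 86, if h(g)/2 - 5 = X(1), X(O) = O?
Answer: 1606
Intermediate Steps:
h(g) = 12 (h(g) = 10 + 2*1 = 10 + 2 = 12)
141*h(0) - 86 = 141*12 - 86 = 1692 - 86 = 1606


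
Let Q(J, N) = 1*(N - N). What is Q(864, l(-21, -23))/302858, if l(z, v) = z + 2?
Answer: 0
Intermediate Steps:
l(z, v) = 2 + z
Q(J, N) = 0 (Q(J, N) = 1*0 = 0)
Q(864, l(-21, -23))/302858 = 0/302858 = 0*(1/302858) = 0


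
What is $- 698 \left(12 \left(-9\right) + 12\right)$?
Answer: $67008$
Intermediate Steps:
$- 698 \left(12 \left(-9\right) + 12\right) = - 698 \left(-108 + 12\right) = \left(-698\right) \left(-96\right) = 67008$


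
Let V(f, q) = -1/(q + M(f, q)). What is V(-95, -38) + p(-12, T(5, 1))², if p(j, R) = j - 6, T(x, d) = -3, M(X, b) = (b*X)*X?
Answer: 111128113/342988 ≈ 324.00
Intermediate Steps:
M(X, b) = b*X² (M(X, b) = (X*b)*X = b*X²)
p(j, R) = -6 + j
V(f, q) = -1/(q + q*f²)
V(-95, -38) + p(-12, T(5, 1))² = -1/(-38*(1 + (-95)²)) + (-6 - 12)² = -1*(-1/38)/(1 + 9025) + (-18)² = -1*(-1/38)/9026 + 324 = -1*(-1/38)*1/9026 + 324 = 1/342988 + 324 = 111128113/342988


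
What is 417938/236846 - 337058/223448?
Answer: 3389142789/13230691252 ≈ 0.25616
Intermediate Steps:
417938/236846 - 337058/223448 = 417938*(1/236846) - 337058*1/223448 = 208969/118423 - 168529/111724 = 3389142789/13230691252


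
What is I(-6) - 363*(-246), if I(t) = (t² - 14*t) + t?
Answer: 89412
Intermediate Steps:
I(t) = t² - 13*t
I(-6) - 363*(-246) = -6*(-13 - 6) - 363*(-246) = -6*(-19) + 89298 = 114 + 89298 = 89412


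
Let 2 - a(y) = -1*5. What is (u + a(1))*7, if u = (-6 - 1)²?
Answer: 392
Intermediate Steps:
a(y) = 7 (a(y) = 2 - (-1)*5 = 2 - 1*(-5) = 2 + 5 = 7)
u = 49 (u = (-7)² = 49)
(u + a(1))*7 = (49 + 7)*7 = 56*7 = 392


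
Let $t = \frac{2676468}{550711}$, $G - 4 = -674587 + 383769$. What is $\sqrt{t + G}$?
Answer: $\frac{i \sqrt{1799945993502354}}{78673} \approx 539.27 i$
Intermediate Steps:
$G = -290814$ ($G = 4 + \left(-674587 + 383769\right) = 4 - 290818 = -290814$)
$t = \frac{2676468}{550711}$ ($t = 2676468 \cdot \frac{1}{550711} = \frac{2676468}{550711} \approx 4.86$)
$\sqrt{t + G} = \sqrt{\frac{2676468}{550711} - 290814} = \sqrt{- \frac{160151792286}{550711}} = \frac{i \sqrt{1799945993502354}}{78673}$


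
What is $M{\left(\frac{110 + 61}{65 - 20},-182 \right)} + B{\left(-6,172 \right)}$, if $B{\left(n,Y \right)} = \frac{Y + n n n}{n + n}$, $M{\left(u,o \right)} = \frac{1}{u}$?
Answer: $\frac{224}{57} \approx 3.9298$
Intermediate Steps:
$B{\left(n,Y \right)} = \frac{Y + n^{3}}{2 n}$ ($B{\left(n,Y \right)} = \frac{Y + n^{2} n}{2 n} = \left(Y + n^{3}\right) \frac{1}{2 n} = \frac{Y + n^{3}}{2 n}$)
$M{\left(\frac{110 + 61}{65 - 20},-182 \right)} + B{\left(-6,172 \right)} = \frac{1}{\left(110 + 61\right) \frac{1}{65 - 20}} + \frac{172 + \left(-6\right)^{3}}{2 \left(-6\right)} = \frac{1}{171 \cdot \frac{1}{45}} + \frac{1}{2} \left(- \frac{1}{6}\right) \left(172 - 216\right) = \frac{1}{171 \cdot \frac{1}{45}} + \frac{1}{2} \left(- \frac{1}{6}\right) \left(-44\right) = \frac{1}{\frac{19}{5}} + \frac{11}{3} = \frac{5}{19} + \frac{11}{3} = \frac{224}{57}$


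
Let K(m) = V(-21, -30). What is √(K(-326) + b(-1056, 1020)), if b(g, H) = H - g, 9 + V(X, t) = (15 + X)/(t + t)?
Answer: √206710/10 ≈ 45.465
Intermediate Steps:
V(X, t) = -9 + (15 + X)/(2*t) (V(X, t) = -9 + (15 + X)/(t + t) = -9 + (15 + X)/((2*t)) = -9 + (15 + X)*(1/(2*t)) = -9 + (15 + X)/(2*t))
K(m) = -89/10 (K(m) = (½)*(15 - 21 - 18*(-30))/(-30) = (½)*(-1/30)*(15 - 21 + 540) = (½)*(-1/30)*534 = -89/10)
√(K(-326) + b(-1056, 1020)) = √(-89/10 + (1020 - 1*(-1056))) = √(-89/10 + (1020 + 1056)) = √(-89/10 + 2076) = √(20671/10) = √206710/10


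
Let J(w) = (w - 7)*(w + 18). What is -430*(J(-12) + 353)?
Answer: -102770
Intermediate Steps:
J(w) = (-7 + w)*(18 + w)
-430*(J(-12) + 353) = -430*((-126 + (-12)**2 + 11*(-12)) + 353) = -430*((-126 + 144 - 132) + 353) = -430*(-114 + 353) = -430*239 = -102770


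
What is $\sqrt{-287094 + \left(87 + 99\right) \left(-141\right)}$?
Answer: $2 i \sqrt{78330} \approx 559.75 i$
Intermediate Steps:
$\sqrt{-287094 + \left(87 + 99\right) \left(-141\right)} = \sqrt{-287094 + 186 \left(-141\right)} = \sqrt{-287094 - 26226} = \sqrt{-313320} = 2 i \sqrt{78330}$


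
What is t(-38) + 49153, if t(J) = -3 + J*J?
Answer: 50594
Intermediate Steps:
t(J) = -3 + J²
t(-38) + 49153 = (-3 + (-38)²) + 49153 = (-3 + 1444) + 49153 = 1441 + 49153 = 50594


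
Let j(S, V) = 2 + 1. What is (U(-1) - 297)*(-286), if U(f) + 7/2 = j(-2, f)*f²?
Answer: 85085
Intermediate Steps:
j(S, V) = 3
U(f) = -7/2 + 3*f²
(U(-1) - 297)*(-286) = ((-7/2 + 3*(-1)²) - 297)*(-286) = ((-7/2 + 3*1) - 297)*(-286) = ((-7/2 + 3) - 297)*(-286) = (-½ - 297)*(-286) = -595/2*(-286) = 85085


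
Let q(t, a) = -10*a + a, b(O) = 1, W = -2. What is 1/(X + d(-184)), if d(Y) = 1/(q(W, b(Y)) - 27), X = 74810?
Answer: 36/2693159 ≈ 1.3367e-5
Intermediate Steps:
q(t, a) = -9*a
d(Y) = -1/36 (d(Y) = 1/(-9*1 - 27) = 1/(-9 - 27) = 1/(-36) = -1/36)
1/(X + d(-184)) = 1/(74810 - 1/36) = 1/(2693159/36) = 36/2693159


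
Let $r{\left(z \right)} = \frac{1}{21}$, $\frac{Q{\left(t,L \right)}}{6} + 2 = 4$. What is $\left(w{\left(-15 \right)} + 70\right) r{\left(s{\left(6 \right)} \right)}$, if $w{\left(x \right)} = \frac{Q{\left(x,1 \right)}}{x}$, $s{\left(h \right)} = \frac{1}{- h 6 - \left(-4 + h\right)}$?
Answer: $\frac{346}{105} \approx 3.2952$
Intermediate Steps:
$Q{\left(t,L \right)} = 12$ ($Q{\left(t,L \right)} = -12 + 6 \cdot 4 = -12 + 24 = 12$)
$s{\left(h \right)} = \frac{1}{4 - 7 h}$ ($s{\left(h \right)} = \frac{1}{- 6 h - \left(-4 + h\right)} = \frac{1}{4 - 7 h}$)
$w{\left(x \right)} = \frac{12}{x}$
$r{\left(z \right)} = \frac{1}{21}$
$\left(w{\left(-15 \right)} + 70\right) r{\left(s{\left(6 \right)} \right)} = \left(\frac{12}{-15} + 70\right) \frac{1}{21} = \left(12 \left(- \frac{1}{15}\right) + 70\right) \frac{1}{21} = \left(- \frac{4}{5} + 70\right) \frac{1}{21} = \frac{346}{5} \cdot \frac{1}{21} = \frac{346}{105}$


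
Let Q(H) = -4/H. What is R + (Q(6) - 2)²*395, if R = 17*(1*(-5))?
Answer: 24515/9 ≈ 2723.9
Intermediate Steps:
R = -85 (R = 17*(-5) = -85)
R + (Q(6) - 2)²*395 = -85 + (-4/6 - 2)²*395 = -85 + (-4*⅙ - 2)²*395 = -85 + (-⅔ - 2)²*395 = -85 + (-8/3)²*395 = -85 + (64/9)*395 = -85 + 25280/9 = 24515/9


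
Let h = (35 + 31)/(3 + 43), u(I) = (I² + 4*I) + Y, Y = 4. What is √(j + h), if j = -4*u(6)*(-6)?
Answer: 3*√90367/23 ≈ 39.210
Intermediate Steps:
u(I) = 4 + I² + 4*I (u(I) = (I² + 4*I) + 4 = 4 + I² + 4*I)
j = 1536 (j = -4*(4 + 6² + 4*6)*(-6) = -4*(4 + 36 + 24)*(-6) = -4*64*(-6) = -256*(-6) = 1536)
h = 33/23 (h = 66/46 = 66*(1/46) = 33/23 ≈ 1.4348)
√(j + h) = √(1536 + 33/23) = √(35361/23) = 3*√90367/23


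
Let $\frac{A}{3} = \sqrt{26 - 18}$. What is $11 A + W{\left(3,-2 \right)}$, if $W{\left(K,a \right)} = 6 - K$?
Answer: $3 + 66 \sqrt{2} \approx 96.338$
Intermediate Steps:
$A = 6 \sqrt{2}$ ($A = 3 \sqrt{26 - 18} = 3 \sqrt{8} = 3 \cdot 2 \sqrt{2} = 6 \sqrt{2} \approx 8.4853$)
$11 A + W{\left(3,-2 \right)} = 11 \cdot 6 \sqrt{2} + \left(6 - 3\right) = 66 \sqrt{2} + \left(6 - 3\right) = 66 \sqrt{2} + 3 = 3 + 66 \sqrt{2}$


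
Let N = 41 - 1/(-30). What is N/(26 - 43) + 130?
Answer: 65069/510 ≈ 127.59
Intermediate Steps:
N = 1231/30 (N = 41 - 1*(-1/30) = 41 + 1/30 = 1231/30 ≈ 41.033)
N/(26 - 43) + 130 = 1231/(30*(26 - 43)) + 130 = (1231/30)/(-17) + 130 = (1231/30)*(-1/17) + 130 = -1231/510 + 130 = 65069/510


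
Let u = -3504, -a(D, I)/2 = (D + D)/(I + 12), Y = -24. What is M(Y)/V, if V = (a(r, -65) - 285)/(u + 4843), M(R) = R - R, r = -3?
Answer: 0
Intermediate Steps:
a(D, I) = -4*D/(12 + I) (a(D, I) = -2*(D + D)/(I + 12) = -2*2*D/(12 + I) = -4*D/(12 + I))
M(R) = 0
V = -15117/70967 (V = (-4*(-3)/(12 - 65) - 285)/(-3504 + 4843) = (-4*(-3)/(-53) - 285)/1339 = (-4*(-3)*(-1/53) - 285)*(1/1339) = (-12/53 - 285)*(1/1339) = -15117/53*1/1339 = -15117/70967 ≈ -0.21301)
M(Y)/V = 0/(-15117/70967) = 0*(-70967/15117) = 0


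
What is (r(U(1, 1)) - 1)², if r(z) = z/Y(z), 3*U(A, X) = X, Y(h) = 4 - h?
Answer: 100/121 ≈ 0.82645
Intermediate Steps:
U(A, X) = X/3
r(z) = z/(4 - z)
(r(U(1, 1)) - 1)² = (-(⅓)*1/(-4 + (⅓)*1) - 1)² = (-1*⅓/(-4 + ⅓) - 1)² = (-1*⅓/(-11/3) - 1)² = (-1*⅓*(-3/11) - 1)² = (1/11 - 1)² = (-10/11)² = 100/121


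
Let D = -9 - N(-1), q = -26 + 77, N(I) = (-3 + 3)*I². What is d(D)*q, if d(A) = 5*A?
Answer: -2295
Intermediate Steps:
N(I) = 0 (N(I) = 0*I² = 0)
q = 51
D = -9 (D = -9 - 1*0 = -9 + 0 = -9)
d(D)*q = (5*(-9))*51 = -45*51 = -2295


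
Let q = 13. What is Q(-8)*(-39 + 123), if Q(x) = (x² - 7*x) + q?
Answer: 11172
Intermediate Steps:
Q(x) = 13 + x² - 7*x (Q(x) = (x² - 7*x) + 13 = 13 + x² - 7*x)
Q(-8)*(-39 + 123) = (13 + (-8)² - 7*(-8))*(-39 + 123) = (13 + 64 + 56)*84 = 133*84 = 11172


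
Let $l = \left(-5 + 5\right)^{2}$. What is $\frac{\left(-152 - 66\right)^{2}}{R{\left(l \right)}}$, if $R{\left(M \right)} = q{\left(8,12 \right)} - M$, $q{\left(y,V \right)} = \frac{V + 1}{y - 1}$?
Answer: $\frac{332668}{13} \approx 25590.0$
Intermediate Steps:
$q{\left(y,V \right)} = \frac{1 + V}{-1 + y}$
$l = 0$ ($l = 0^{2} = 0$)
$R{\left(M \right)} = \frac{13}{7} - M$ ($R{\left(M \right)} = \frac{1 + 12}{-1 + 8} - M = \frac{1}{7} \cdot 13 - M = \frac{13}{7} - M$)
$\frac{\left(-152 - 66\right)^{2}}{R{\left(l \right)}} = \frac{\left(-152 - 66\right)^{2}}{\frac{13}{7} - 0} = \frac{\left(-218\right)^{2}}{\frac{13}{7} + 0} = \frac{47524}{\frac{13}{7}} = 47524 \cdot \frac{7}{13} = \frac{332668}{13}$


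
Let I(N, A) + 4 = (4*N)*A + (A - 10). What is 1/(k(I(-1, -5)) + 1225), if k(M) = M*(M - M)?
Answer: 1/1225 ≈ 0.00081633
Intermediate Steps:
I(N, A) = -14 + A + 4*A*N (I(N, A) = -4 + ((4*N)*A + (A - 10)) = -4 + (4*A*N + (-10 + A)) = -4 + (-10 + A + 4*A*N) = -14 + A + 4*A*N)
k(M) = 0 (k(M) = M*0 = 0)
1/(k(I(-1, -5)) + 1225) = 1/(0 + 1225) = 1/1225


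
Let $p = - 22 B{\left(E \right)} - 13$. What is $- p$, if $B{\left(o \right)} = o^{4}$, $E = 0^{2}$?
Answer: $13$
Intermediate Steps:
$E = 0$
$p = -13$ ($p = - 22 \cdot 0^{4} - 13 = \left(-22\right) 0 - 13 = 0 - 13 = -13$)
$- p = \left(-1\right) \left(-13\right) = 13$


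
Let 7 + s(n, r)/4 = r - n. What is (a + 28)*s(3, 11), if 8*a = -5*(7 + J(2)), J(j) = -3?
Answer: 102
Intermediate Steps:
s(n, r) = -28 - 4*n + 4*r (s(n, r) = -28 + 4*(r - n) = -28 + (-4*n + 4*r) = -28 - 4*n + 4*r)
a = -5/2 (a = (-5*(7 - 3))/8 = (-5*4)/8 = (1/8)*(-20) = -5/2 ≈ -2.5000)
(a + 28)*s(3, 11) = (-5/2 + 28)*(-28 - 4*3 + 4*11) = 51*(-28 - 12 + 44)/2 = (51/2)*4 = 102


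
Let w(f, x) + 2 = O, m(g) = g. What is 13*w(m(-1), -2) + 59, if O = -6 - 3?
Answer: -84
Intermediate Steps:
O = -9
w(f, x) = -11 (w(f, x) = -2 - 9 = -11)
13*w(m(-1), -2) + 59 = 13*(-11) + 59 = -143 + 59 = -84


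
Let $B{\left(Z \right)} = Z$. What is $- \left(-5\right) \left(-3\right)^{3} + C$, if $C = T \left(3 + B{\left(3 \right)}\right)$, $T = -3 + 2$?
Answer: $-141$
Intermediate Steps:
$T = -1$
$C = -6$ ($C = - (3 + 3) = \left(-1\right) 6 = -6$)
$- \left(-5\right) \left(-3\right)^{3} + C = - \left(-5\right) \left(-3\right)^{3} - 6 = - \left(-5\right) \left(-27\right) - 6 = \left(-1\right) 135 - 6 = -135 - 6 = -141$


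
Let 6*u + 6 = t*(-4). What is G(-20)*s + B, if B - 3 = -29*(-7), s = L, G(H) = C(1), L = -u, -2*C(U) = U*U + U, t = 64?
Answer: 487/3 ≈ 162.33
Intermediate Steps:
u = -131/3 (u = -1 + (64*(-4))/6 = -1 + (⅙)*(-256) = -1 - 128/3 = -131/3 ≈ -43.667)
C(U) = -U/2 - U²/2 (C(U) = -(U*U + U)/2 = -(U² + U)/2 = -(U + U²)/2 = -U/2 - U²/2)
L = 131/3 (L = -1*(-131/3) = 131/3 ≈ 43.667)
G(H) = -1 (G(H) = -½*1*(1 + 1) = -½*1*2 = -1)
s = 131/3 ≈ 43.667
B = 206 (B = 3 - 29*(-7) = 3 + 203 = 206)
G(-20)*s + B = -1*131/3 + 206 = -131/3 + 206 = 487/3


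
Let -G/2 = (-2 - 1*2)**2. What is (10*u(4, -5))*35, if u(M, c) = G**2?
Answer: 358400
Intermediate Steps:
G = -32 (G = -2*(-2 - 1*2)**2 = -2*(-2 - 2)**2 = -2*(-4)**2 = -2*16 = -32)
u(M, c) = 1024 (u(M, c) = (-32)**2 = 1024)
(10*u(4, -5))*35 = (10*1024)*35 = 10240*35 = 358400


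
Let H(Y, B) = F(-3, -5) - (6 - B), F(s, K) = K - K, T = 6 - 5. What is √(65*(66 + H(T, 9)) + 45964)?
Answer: √50449 ≈ 224.61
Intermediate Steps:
T = 1
F(s, K) = 0
H(Y, B) = -6 + B (H(Y, B) = 0 - (6 - B) = 0 + (-6 + B) = -6 + B)
√(65*(66 + H(T, 9)) + 45964) = √(65*(66 + (-6 + 9)) + 45964) = √(65*(66 + 3) + 45964) = √(65*69 + 45964) = √(4485 + 45964) = √50449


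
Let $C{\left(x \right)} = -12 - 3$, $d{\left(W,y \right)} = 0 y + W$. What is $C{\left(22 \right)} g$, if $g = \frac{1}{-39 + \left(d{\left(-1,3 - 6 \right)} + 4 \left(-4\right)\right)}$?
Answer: $\frac{15}{56} \approx 0.26786$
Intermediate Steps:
$d{\left(W,y \right)} = W$ ($d{\left(W,y \right)} = 0 + W = W$)
$C{\left(x \right)} = -15$
$g = - \frac{1}{56}$ ($g = \frac{1}{-39 + \left(-1 + 4 \left(-4\right)\right)} = \frac{1}{-39 - 17} = \frac{1}{-56} = - \frac{1}{56} \approx -0.017857$)
$C{\left(22 \right)} g = \left(-15\right) \left(- \frac{1}{56}\right) = \frac{15}{56}$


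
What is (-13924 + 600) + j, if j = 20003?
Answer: 6679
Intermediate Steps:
(-13924 + 600) + j = (-13924 + 600) + 20003 = -13324 + 20003 = 6679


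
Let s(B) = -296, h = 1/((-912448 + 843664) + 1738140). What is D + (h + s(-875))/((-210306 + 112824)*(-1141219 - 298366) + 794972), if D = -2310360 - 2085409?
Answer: -1029788477765250676433063/234268105936697352 ≈ -4.3958e+6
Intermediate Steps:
h = 1/1669356 (h = 1/(-68784 + 1738140) = 1/1669356 ≈ 5.9903e-7)
D = -4395769
D + (h + s(-875))/((-210306 + 112824)*(-1141219 - 298366) + 794972) = -4395769 + (1/1669356 - 296)/((-210306 + 112824)*(-1141219 - 298366) + 794972) = -4395769 - 494129375/(1669356*(-97482*(-1439585) + 794972)) = -4395769 - 494129375/(1669356*(140333624970 + 794972)) = -4395769 - 494129375/1669356/140334419942 = -4395769 - 494129375/1669356*1/140334419942 = -4395769 - 494129375/234268105936697352 = -1029788477765250676433063/234268105936697352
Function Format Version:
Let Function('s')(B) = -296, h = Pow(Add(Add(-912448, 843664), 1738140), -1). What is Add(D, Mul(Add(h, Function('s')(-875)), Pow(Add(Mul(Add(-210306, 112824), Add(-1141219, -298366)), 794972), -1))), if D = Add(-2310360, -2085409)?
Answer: Rational(-1029788477765250676433063, 234268105936697352) ≈ -4.3958e+6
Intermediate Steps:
h = Rational(1, 1669356) (h = Pow(Add(-68784, 1738140), -1) = Pow(1669356, -1) = Rational(1, 1669356) ≈ 5.9903e-7)
D = -4395769
Add(D, Mul(Add(h, Function('s')(-875)), Pow(Add(Mul(Add(-210306, 112824), Add(-1141219, -298366)), 794972), -1))) = Add(-4395769, Mul(Add(Rational(1, 1669356), -296), Pow(Add(Mul(Add(-210306, 112824), Add(-1141219, -298366)), 794972), -1))) = Add(-4395769, Mul(Rational(-494129375, 1669356), Pow(Add(Mul(-97482, -1439585), 794972), -1))) = Add(-4395769, Mul(Rational(-494129375, 1669356), Pow(Add(140333624970, 794972), -1))) = Add(-4395769, Mul(Rational(-494129375, 1669356), Pow(140334419942, -1))) = Add(-4395769, Mul(Rational(-494129375, 1669356), Rational(1, 140334419942))) = Add(-4395769, Rational(-494129375, 234268105936697352)) = Rational(-1029788477765250676433063, 234268105936697352)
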